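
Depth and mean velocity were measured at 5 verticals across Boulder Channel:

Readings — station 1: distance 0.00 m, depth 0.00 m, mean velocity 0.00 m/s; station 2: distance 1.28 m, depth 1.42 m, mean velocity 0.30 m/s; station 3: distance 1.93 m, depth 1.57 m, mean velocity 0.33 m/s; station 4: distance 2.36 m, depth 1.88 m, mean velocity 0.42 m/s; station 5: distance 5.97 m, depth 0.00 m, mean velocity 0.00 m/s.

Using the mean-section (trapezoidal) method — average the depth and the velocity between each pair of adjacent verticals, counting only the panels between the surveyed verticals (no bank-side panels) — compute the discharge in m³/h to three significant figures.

5160 m³/h

Panel 1-2: Δb = 1.28 m, d̄ = (0.00+1.42)/2 = 0.71, v̄ = (0.00+0.30)/2 = 0.15 → q = 1.28×0.71×0.15 = 0.1363 m³/s
Panel 2-3: Δb = 0.65 m, d̄ = (1.42+1.57)/2 = 1.495, v̄ = (0.30+0.33)/2 = 0.315 → q = 0.65×1.495×0.315 = 0.3061 m³/s
Panel 3-4: Δb = 0.43 m, d̄ = (1.57+1.88)/2 = 1.725, v̄ = (0.33+0.42)/2 = 0.375 → q = 0.43×1.725×0.375 = 0.2782 m³/s
Panel 4-5: Δb = 3.61 m, d̄ = (1.88+0.00)/2 = 0.94, v̄ = (0.42+0.00)/2 = 0.21 → q = 3.61×0.94×0.21 = 0.7126 m³/s
Q = Σ q = 1.433 m³/s
= 1.433 × 3600 = 5159 m³/h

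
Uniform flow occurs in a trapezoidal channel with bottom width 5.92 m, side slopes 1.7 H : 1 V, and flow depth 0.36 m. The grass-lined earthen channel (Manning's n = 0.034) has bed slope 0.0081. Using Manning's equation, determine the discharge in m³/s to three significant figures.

2.91 m³/s

A = (b + z·y)·y = (5.92 + 1.7×0.36)×0.36 = 2.352 m²
P = b + 2y√(1+z²) = 5.92 + 2×0.36×√(1+1.7²) = 7.340 m
R = A/P = 2.352/7.340 = 0.3204 m
Q = (1/n)·A·R^(2/3)·S^(1/2) = (1/0.034) × 2.352 × 0.3204^(2/3) × 0.0081^(1/2) = 2.914 m³/s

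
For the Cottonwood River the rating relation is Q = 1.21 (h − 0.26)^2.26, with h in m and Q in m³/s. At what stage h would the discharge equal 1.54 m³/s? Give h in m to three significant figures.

h − h₀ = (Q/C)^(1/b) = (1.54/1.21)^(1/2.26) = 1.113 m
h = 0.26 + 1.113 = 1.373 m

1.37 m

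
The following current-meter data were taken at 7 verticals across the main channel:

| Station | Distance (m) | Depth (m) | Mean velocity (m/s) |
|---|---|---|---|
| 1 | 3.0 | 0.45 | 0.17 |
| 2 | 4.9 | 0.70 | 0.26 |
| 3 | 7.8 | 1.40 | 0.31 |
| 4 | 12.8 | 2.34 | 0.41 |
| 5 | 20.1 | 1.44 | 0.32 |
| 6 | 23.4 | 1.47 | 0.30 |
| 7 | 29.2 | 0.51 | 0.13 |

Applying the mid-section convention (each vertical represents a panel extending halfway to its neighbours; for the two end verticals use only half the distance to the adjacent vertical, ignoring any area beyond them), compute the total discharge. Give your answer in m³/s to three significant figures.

12.8 m³/s

w_1 = (4.9 − 3.0)/2 = 0.95 m; q_1 = 0.17 × 0.45 × 0.95 = 0.07268 m³/s
w_2 = (7.8 − 3.0)/2 = 2.4 m; q_2 = 0.26 × 0.70 × 2.4 = 0.4368 m³/s
w_3 = (12.8 − 4.9)/2 = 3.95 m; q_3 = 0.31 × 1.40 × 3.95 = 1.714 m³/s
w_4 = (20.1 − 7.8)/2 = 6.15 m; q_4 = 0.41 × 2.34 × 6.15 = 5.900 m³/s
w_5 = (23.4 − 12.8)/2 = 5.3 m; q_5 = 0.32 × 1.44 × 5.3 = 2.442 m³/s
w_6 = (29.2 − 20.1)/2 = 4.55 m; q_6 = 0.30 × 1.47 × 4.55 = 2.007 m³/s
w_7 = (29.2 − 23.4)/2 = 2.9 m; q_7 = 0.13 × 0.51 × 2.9 = 0.1923 m³/s
Q = Σ qᵢ = 12.77 m³/s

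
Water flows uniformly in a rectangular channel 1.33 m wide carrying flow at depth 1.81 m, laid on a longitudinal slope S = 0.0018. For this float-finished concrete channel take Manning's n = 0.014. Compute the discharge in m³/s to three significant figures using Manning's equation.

4.51 m³/s

A = b·y = 1.33 × 1.81 = 2.407 m²
P = b + 2y = 1.33 + 2×1.81 = 4.950 m
R = A/P = 2.407/4.950 = 0.4863 m
Q = (1/n)·A·R^(2/3)·S^(1/2) = (1/0.014) × 2.407 × 0.4863^(2/3) × 0.0018^(1/2) = 4.512 m³/s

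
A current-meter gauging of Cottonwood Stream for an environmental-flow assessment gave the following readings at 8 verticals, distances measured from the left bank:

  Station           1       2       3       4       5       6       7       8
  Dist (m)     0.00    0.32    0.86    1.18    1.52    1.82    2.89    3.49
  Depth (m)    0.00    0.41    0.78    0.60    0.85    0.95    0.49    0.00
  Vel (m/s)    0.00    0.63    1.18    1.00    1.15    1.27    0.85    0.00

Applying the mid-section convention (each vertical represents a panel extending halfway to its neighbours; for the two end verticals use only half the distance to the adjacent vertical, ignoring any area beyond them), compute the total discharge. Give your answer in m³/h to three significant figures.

w_2 = (0.86 − 0.00)/2 = 0.43 m; q_2 = 0.63 × 0.41 × 0.43 = 0.1111 m³/s
w_3 = (1.18 − 0.32)/2 = 0.43 m; q_3 = 1.18 × 0.78 × 0.43 = 0.3958 m³/s
w_4 = (1.52 − 0.86)/2 = 0.33 m; q_4 = 1.00 × 0.60 × 0.33 = 0.1980 m³/s
w_5 = (1.82 − 1.18)/2 = 0.32 m; q_5 = 1.15 × 0.85 × 0.32 = 0.3128 m³/s
w_6 = (2.89 − 1.52)/2 = 0.685 m; q_6 = 1.27 × 0.95 × 0.685 = 0.8265 m³/s
w_7 = (3.49 − 1.82)/2 = 0.835 m; q_7 = 0.85 × 0.49 × 0.835 = 0.3478 m³/s
Stations 1, 8 contribute zero (depth or velocity is 0).
Q = Σ qᵢ = 2.192 m³/s
= 2.192 × 3600 = 7891 m³/h

7890 m³/h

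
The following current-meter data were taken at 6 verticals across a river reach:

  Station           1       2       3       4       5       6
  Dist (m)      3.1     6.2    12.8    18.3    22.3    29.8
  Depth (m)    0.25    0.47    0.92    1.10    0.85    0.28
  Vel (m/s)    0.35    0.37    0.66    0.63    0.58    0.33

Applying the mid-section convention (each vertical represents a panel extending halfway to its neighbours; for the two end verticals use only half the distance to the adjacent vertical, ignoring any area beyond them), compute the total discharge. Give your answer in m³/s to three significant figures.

11.1 m³/s

w_1 = (6.2 − 3.1)/2 = 1.55 m; q_1 = 0.35 × 0.25 × 1.55 = 0.1356 m³/s
w_2 = (12.8 − 3.1)/2 = 4.85 m; q_2 = 0.37 × 0.47 × 4.85 = 0.8434 m³/s
w_3 = (18.3 − 6.2)/2 = 6.05 m; q_3 = 0.66 × 0.92 × 6.05 = 3.674 m³/s
w_4 = (22.3 − 12.8)/2 = 4.75 m; q_4 = 0.63 × 1.10 × 4.75 = 3.292 m³/s
w_5 = (29.8 − 18.3)/2 = 5.75 m; q_5 = 0.58 × 0.85 × 5.75 = 2.835 m³/s
w_6 = (29.8 − 22.3)/2 = 3.75 m; q_6 = 0.33 × 0.28 × 3.75 = 0.3465 m³/s
Q = Σ qᵢ = 11.13 m³/s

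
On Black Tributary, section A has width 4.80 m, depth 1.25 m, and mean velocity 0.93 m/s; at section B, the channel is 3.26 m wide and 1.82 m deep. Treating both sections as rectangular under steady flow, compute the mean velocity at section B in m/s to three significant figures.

0.940 m/s

Q = A₁V₁ = (4.80×1.25) × 0.93 = 5.580 m³/s
A₂ = 3.26 × 1.82 = 5.933 m²
V₂ = Q/A₂ = 5.580/5.933 = 0.9405 m/s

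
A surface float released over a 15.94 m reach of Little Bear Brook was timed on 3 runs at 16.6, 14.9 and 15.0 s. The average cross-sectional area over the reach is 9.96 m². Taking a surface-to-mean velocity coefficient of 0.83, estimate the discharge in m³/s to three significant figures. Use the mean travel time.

t̄ = (16.6 + 14.9 + 15.0) / 3 = 15.5 s
v_surface = L / t̄ = 15.94 / 15.5 = 1.028 m/s
v_mean = 0.83 × 1.028 = 0.8536 m/s
Q = A × v_mean = 9.96 × 0.8536 = 8.501 m³/s

8.50 m³/s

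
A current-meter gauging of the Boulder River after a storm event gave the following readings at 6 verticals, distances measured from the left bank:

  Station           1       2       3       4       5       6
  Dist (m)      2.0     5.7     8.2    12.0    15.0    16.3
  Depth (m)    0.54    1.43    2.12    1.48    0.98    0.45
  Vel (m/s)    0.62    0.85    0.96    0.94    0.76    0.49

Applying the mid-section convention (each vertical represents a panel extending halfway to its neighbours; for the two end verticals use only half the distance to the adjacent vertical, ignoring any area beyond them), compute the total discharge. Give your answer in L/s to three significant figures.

w_1 = (5.7 − 2.0)/2 = 1.85 m; q_1 = 0.62 × 0.54 × 1.85 = 0.6194 m³/s
w_2 = (8.2 − 2.0)/2 = 3.1 m; q_2 = 0.85 × 1.43 × 3.1 = 3.768 m³/s
w_3 = (12.0 − 5.7)/2 = 3.15 m; q_3 = 0.96 × 2.12 × 3.15 = 6.411 m³/s
w_4 = (15.0 − 8.2)/2 = 3.4 m; q_4 = 0.94 × 1.48 × 3.4 = 4.730 m³/s
w_5 = (16.3 − 12.0)/2 = 2.15 m; q_5 = 0.76 × 0.98 × 2.15 = 1.601 m³/s
w_6 = (16.3 − 15.0)/2 = 0.65 m; q_6 = 0.49 × 0.45 × 0.65 = 0.1433 m³/s
Q = Σ qᵢ = 17.27 m³/s
= 17.27 × 1000 = 17270 L/s

17300 L/s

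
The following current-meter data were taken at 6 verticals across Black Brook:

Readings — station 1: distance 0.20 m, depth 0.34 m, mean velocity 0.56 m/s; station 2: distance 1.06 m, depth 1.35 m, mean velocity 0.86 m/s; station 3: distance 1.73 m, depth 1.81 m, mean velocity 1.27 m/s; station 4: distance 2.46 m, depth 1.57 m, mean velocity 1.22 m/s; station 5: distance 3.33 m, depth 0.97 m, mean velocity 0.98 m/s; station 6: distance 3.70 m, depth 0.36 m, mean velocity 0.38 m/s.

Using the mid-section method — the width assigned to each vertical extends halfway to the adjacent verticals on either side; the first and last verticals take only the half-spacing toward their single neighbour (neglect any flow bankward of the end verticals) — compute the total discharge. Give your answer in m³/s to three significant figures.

w_1 = (1.06 − 0.20)/2 = 0.43 m; q_1 = 0.56 × 0.34 × 0.43 = 0.08187 m³/s
w_2 = (1.73 − 0.20)/2 = 0.765 m; q_2 = 0.86 × 1.35 × 0.765 = 0.8882 m³/s
w_3 = (2.46 − 1.06)/2 = 0.7 m; q_3 = 1.27 × 1.81 × 0.7 = 1.609 m³/s
w_4 = (3.33 − 1.73)/2 = 0.8 m; q_4 = 1.22 × 1.57 × 0.8 = 1.532 m³/s
w_5 = (3.70 − 2.46)/2 = 0.62 m; q_5 = 0.98 × 0.97 × 0.62 = 0.5894 m³/s
w_6 = (3.70 − 3.33)/2 = 0.185 m; q_6 = 0.38 × 0.36 × 0.185 = 0.02531 m³/s
Q = Σ qᵢ = 4.726 m³/s

4.73 m³/s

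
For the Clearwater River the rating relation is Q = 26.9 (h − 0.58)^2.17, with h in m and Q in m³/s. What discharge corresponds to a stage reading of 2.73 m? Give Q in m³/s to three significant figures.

Q = 26.9 × (2.73 − 0.58)^2.17 = 26.9 × 2.15^2.17 = 141.6 m³/s

142 m³/s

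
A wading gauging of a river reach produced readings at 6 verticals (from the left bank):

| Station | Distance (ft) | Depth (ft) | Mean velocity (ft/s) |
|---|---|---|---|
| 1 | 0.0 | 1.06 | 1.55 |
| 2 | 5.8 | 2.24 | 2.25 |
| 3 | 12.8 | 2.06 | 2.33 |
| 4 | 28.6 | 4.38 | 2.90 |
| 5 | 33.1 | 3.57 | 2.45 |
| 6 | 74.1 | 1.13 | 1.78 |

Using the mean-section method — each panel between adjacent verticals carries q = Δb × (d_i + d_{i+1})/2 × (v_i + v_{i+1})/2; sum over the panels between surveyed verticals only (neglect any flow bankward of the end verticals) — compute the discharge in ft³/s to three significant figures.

Panel 1-2: Δb = 5.8 ft, d̄ = (1.06+2.24)/2 = 1.65, v̄ = (1.55+2.25)/2 = 1.9 → q = 5.8×1.65×1.9 = 18.18 ft³/s
Panel 2-3: Δb = 7 ft, d̄ = (2.24+2.06)/2 = 2.15, v̄ = (2.25+2.33)/2 = 2.29 → q = 7×2.15×2.29 = 34.46 ft³/s
Panel 3-4: Δb = 15.8 ft, d̄ = (2.06+4.38)/2 = 3.22, v̄ = (2.33+2.90)/2 = 2.615 → q = 15.8×3.22×2.615 = 133.0 ft³/s
Panel 4-5: Δb = 4.5 ft, d̄ = (4.38+3.57)/2 = 3.975, v̄ = (2.90+2.45)/2 = 2.675 → q = 4.5×3.975×2.675 = 47.85 ft³/s
Panel 5-6: Δb = 41 ft, d̄ = (3.57+1.13)/2 = 2.35, v̄ = (2.45+1.78)/2 = 2.115 → q = 41×2.35×2.115 = 203.8 ft³/s
Q = Σ q = 437.3 ft³/s

437 ft³/s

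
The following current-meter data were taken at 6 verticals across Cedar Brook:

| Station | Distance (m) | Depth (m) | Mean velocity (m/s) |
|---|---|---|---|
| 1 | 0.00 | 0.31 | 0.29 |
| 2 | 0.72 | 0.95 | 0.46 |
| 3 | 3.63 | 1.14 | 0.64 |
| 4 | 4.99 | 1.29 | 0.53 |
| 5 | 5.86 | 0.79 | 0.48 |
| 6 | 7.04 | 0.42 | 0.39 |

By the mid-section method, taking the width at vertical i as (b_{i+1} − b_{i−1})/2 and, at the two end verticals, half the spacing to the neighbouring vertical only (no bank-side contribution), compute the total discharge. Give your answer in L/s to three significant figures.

3630 L/s

w_1 = (0.72 − 0.00)/2 = 0.36 m; q_1 = 0.29 × 0.31 × 0.36 = 0.03236 m³/s
w_2 = (3.63 − 0.00)/2 = 1.815 m; q_2 = 0.46 × 0.95 × 1.815 = 0.7932 m³/s
w_3 = (4.99 − 0.72)/2 = 2.135 m; q_3 = 0.64 × 1.14 × 2.135 = 1.558 m³/s
w_4 = (5.86 − 3.63)/2 = 1.115 m; q_4 = 0.53 × 1.29 × 1.115 = 0.7623 m³/s
w_5 = (7.04 − 4.99)/2 = 1.025 m; q_5 = 0.48 × 0.79 × 1.025 = 0.3887 m³/s
w_6 = (7.04 − 5.86)/2 = 0.59 m; q_6 = 0.39 × 0.42 × 0.59 = 0.09664 m³/s
Q = Σ qᵢ = 3.631 m³/s
= 3.631 × 1000 = 3631 L/s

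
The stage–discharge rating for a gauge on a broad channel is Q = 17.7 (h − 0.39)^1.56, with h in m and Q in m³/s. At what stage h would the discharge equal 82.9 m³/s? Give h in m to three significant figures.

h − h₀ = (Q/C)^(1/b) = (82.9/17.7)^(1/1.56) = 2.691 m
h = 0.39 + 2.691 = 3.081 m

3.08 m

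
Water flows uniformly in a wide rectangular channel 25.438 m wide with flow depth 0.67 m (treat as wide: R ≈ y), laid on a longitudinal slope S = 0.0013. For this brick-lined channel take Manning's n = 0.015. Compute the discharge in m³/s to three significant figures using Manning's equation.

31.4 m³/s

A = b·y = 25.438 × 0.67 = 17.04 m²
Wide channel: R ≈ y = 0.67 m
Q = (1/n)·A·R^(2/3)·S^(1/2) = (1/0.015) × 17.04 × 0.6700^(2/3) × 0.0013^(1/2) = 31.37 m³/s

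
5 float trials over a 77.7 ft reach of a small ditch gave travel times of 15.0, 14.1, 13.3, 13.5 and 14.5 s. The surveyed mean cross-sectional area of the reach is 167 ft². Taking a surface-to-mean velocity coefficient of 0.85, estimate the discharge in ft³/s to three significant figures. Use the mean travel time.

783 ft³/s

t̄ = (15.0 + 14.1 + 13.3 + 13.5 + 14.5) / 5 = 14.08 s
v_surface = L / t̄ = 77.7 / 14.08 = 5.518 ft/s
v_mean = 0.85 × 5.518 = 4.691 ft/s
Q = A × v_mean = 167 × 4.691 = 783.3 ft³/s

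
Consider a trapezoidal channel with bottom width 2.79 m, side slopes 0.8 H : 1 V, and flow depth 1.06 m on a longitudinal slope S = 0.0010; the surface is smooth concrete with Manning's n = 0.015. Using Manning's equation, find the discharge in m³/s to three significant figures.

6.41 m³/s

A = (b + z·y)·y = (2.79 + 0.8×1.06)×1.06 = 3.856 m²
P = b + 2y√(1+z²) = 2.79 + 2×1.06×√(1+0.8²) = 5.505 m
R = A/P = 3.856/5.505 = 0.7005 m
Q = (1/n)·A·R^(2/3)·S^(1/2) = (1/0.015) × 3.856 × 0.7005^(2/3) × 0.0010^(1/2) = 6.412 m³/s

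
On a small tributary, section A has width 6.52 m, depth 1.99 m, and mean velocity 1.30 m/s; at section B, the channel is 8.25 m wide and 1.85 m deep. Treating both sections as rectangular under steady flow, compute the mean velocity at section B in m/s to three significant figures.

1.11 m/s

Q = A₁V₁ = (6.52×1.99) × 1.30 = 16.87 m³/s
A₂ = 8.25 × 1.85 = 15.26 m²
V₂ = Q/A₂ = 16.87/15.26 = 1.105 m/s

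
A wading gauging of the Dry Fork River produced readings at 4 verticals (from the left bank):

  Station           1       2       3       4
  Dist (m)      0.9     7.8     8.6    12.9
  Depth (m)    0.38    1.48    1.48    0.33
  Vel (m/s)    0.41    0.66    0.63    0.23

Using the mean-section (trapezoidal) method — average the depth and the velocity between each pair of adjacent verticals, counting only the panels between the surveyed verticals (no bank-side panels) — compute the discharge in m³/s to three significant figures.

5.87 m³/s

Panel 1-2: Δb = 6.9 m, d̄ = (0.38+1.48)/2 = 0.93, v̄ = (0.41+0.66)/2 = 0.535 → q = 6.9×0.93×0.535 = 3.433 m³/s
Panel 2-3: Δb = 0.8 m, d̄ = (1.48+1.48)/2 = 1.48, v̄ = (0.66+0.63)/2 = 0.645 → q = 0.8×1.48×0.645 = 0.7637 m³/s
Panel 3-4: Δb = 4.3 m, d̄ = (1.48+0.33)/2 = 0.905, v̄ = (0.63+0.23)/2 = 0.43 → q = 4.3×0.905×0.43 = 1.673 m³/s
Q = Σ q = 5.870 m³/s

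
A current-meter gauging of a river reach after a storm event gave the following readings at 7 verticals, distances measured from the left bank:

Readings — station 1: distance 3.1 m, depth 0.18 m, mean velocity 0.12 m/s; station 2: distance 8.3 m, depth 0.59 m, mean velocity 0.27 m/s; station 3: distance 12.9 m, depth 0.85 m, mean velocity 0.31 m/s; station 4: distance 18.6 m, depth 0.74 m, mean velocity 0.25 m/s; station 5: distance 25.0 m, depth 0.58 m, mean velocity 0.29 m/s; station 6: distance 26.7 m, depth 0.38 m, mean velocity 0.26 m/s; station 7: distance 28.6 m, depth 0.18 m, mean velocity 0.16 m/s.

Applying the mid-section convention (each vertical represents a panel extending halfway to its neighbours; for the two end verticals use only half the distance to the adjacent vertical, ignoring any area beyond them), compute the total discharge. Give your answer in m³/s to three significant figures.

w_1 = (8.3 − 3.1)/2 = 2.6 m; q_1 = 0.12 × 0.18 × 2.6 = 0.05616 m³/s
w_2 = (12.9 − 3.1)/2 = 4.9 m; q_2 = 0.27 × 0.59 × 4.9 = 0.7806 m³/s
w_3 = (18.6 − 8.3)/2 = 5.15 m; q_3 = 0.31 × 0.85 × 5.15 = 1.357 m³/s
w_4 = (25.0 − 12.9)/2 = 6.05 m; q_4 = 0.25 × 0.74 × 6.05 = 1.119 m³/s
w_5 = (26.7 − 18.6)/2 = 4.05 m; q_5 = 0.29 × 0.58 × 4.05 = 0.6812 m³/s
w_6 = (28.6 − 25.0)/2 = 1.8 m; q_6 = 0.26 × 0.38 × 1.8 = 0.1778 m³/s
w_7 = (28.6 − 26.7)/2 = 0.95 m; q_7 = 0.16 × 0.18 × 0.95 = 0.02736 m³/s
Q = Σ qᵢ = 4.199 m³/s

4.20 m³/s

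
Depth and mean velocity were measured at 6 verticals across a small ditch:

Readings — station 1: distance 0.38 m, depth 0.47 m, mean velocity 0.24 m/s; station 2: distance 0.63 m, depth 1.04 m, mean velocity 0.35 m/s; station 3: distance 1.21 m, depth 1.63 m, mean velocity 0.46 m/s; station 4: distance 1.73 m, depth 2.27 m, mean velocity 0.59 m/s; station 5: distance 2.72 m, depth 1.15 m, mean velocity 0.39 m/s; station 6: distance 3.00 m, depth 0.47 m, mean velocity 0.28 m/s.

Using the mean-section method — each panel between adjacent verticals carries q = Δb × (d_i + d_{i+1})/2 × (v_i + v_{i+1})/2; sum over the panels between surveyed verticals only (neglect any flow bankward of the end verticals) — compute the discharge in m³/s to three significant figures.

Panel 1-2: Δb = 0.25 m, d̄ = (0.47+1.04)/2 = 0.755, v̄ = (0.24+0.35)/2 = 0.295 → q = 0.25×0.755×0.295 = 0.05568 m³/s
Panel 2-3: Δb = 0.58 m, d̄ = (1.04+1.63)/2 = 1.335, v̄ = (0.35+0.46)/2 = 0.405 → q = 0.58×1.335×0.405 = 0.3136 m³/s
Panel 3-4: Δb = 0.52 m, d̄ = (1.63+2.27)/2 = 1.95, v̄ = (0.46+0.59)/2 = 0.525 → q = 0.52×1.95×0.525 = 0.5324 m³/s
Panel 4-5: Δb = 0.99 m, d̄ = (2.27+1.15)/2 = 1.71, v̄ = (0.59+0.39)/2 = 0.49 → q = 0.99×1.71×0.49 = 0.8295 m³/s
Panel 5-6: Δb = 0.28 m, d̄ = (1.15+0.47)/2 = 0.81, v̄ = (0.39+0.28)/2 = 0.335 → q = 0.28×0.81×0.335 = 0.07598 m³/s
Q = Σ q = 1.807 m³/s

1.81 m³/s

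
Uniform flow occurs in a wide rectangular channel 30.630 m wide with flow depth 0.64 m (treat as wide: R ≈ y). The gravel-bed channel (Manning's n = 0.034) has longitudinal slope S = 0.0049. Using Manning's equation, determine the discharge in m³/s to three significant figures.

A = b·y = 30.630 × 0.64 = 19.60 m²
Wide channel: R ≈ y = 0.64 m
Q = (1/n)·A·R^(2/3)·S^(1/2) = (1/0.034) × 19.60 × 0.6400^(2/3) × 0.0049^(1/2) = 29.97 m³/s

30.0 m³/s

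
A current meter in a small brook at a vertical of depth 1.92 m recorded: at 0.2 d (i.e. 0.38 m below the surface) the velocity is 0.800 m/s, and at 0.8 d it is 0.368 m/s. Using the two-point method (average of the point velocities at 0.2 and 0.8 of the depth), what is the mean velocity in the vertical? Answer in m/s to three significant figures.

0.584 m/s

v̄ = (0.800 + 0.368) / 2 = 0.5840 m/s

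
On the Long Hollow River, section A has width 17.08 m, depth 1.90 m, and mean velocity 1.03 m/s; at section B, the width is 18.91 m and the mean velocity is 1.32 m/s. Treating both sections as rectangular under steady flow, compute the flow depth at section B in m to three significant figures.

Q = A₁V₁ = (17.08×1.90) × 1.03 = 33.43 m³/s
d₂ = Q/(b₂ V₂) = 33.43/(18.91×1.32) = 1.339 m

1.34 m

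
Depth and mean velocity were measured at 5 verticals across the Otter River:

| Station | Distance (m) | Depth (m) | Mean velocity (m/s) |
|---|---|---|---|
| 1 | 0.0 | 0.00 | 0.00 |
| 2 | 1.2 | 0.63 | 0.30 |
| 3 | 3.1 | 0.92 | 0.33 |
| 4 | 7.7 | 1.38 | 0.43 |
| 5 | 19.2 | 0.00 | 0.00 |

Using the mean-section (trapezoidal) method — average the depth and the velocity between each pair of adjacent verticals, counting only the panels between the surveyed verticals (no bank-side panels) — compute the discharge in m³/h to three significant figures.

Panel 1-2: Δb = 1.2 m, d̄ = (0.00+0.63)/2 = 0.315, v̄ = (0.00+0.30)/2 = 0.15 → q = 1.2×0.315×0.15 = 0.05670 m³/s
Panel 2-3: Δb = 1.9 m, d̄ = (0.63+0.92)/2 = 0.775, v̄ = (0.30+0.33)/2 = 0.315 → q = 1.9×0.775×0.315 = 0.4638 m³/s
Panel 3-4: Δb = 4.6 m, d̄ = (0.92+1.38)/2 = 1.15, v̄ = (0.33+0.43)/2 = 0.38 → q = 4.6×1.15×0.38 = 2.010 m³/s
Panel 4-5: Δb = 11.5 m, d̄ = (1.38+0.00)/2 = 0.69, v̄ = (0.43+0.00)/2 = 0.215 → q = 11.5×0.69×0.215 = 1.706 m³/s
Q = Σ q = 4.237 m³/s
= 4.237 × 3600 = 15250 m³/h

15300 m³/h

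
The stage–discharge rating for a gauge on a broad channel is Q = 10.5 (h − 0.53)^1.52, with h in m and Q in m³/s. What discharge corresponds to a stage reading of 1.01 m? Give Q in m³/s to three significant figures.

3.44 m³/s

Q = 10.5 × (1.01 − 0.53)^1.52 = 10.5 × 0.48^1.52 = 3.441 m³/s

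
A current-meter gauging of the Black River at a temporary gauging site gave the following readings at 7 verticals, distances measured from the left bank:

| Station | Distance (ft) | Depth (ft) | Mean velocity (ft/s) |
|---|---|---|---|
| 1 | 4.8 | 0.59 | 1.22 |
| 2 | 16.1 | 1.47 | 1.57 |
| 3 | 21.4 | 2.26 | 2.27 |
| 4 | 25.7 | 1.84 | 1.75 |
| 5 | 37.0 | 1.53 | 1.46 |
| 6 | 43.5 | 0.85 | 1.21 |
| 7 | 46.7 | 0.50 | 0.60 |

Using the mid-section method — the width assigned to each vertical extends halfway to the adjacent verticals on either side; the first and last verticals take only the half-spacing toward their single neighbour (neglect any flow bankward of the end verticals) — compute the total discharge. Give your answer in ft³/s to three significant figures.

98.3 ft³/s

w_1 = (16.1 − 4.8)/2 = 5.65 ft; q_1 = 1.22 × 0.59 × 5.65 = 4.067 ft³/s
w_2 = (21.4 − 4.8)/2 = 8.3 ft; q_2 = 1.57 × 1.47 × 8.3 = 19.16 ft³/s
w_3 = (25.7 − 16.1)/2 = 4.8 ft; q_3 = 2.27 × 2.26 × 4.8 = 24.62 ft³/s
w_4 = (37.0 − 21.4)/2 = 7.8 ft; q_4 = 1.75 × 1.84 × 7.8 = 25.12 ft³/s
w_5 = (43.5 − 25.7)/2 = 8.9 ft; q_5 = 1.46 × 1.53 × 8.9 = 19.88 ft³/s
w_6 = (46.7 − 37.0)/2 = 4.85 ft; q_6 = 1.21 × 0.85 × 4.85 = 4.988 ft³/s
w_7 = (46.7 − 43.5)/2 = 1.6 ft; q_7 = 0.60 × 0.50 × 1.6 = 0.4800 ft³/s
Q = Σ qᵢ = 98.31 ft³/s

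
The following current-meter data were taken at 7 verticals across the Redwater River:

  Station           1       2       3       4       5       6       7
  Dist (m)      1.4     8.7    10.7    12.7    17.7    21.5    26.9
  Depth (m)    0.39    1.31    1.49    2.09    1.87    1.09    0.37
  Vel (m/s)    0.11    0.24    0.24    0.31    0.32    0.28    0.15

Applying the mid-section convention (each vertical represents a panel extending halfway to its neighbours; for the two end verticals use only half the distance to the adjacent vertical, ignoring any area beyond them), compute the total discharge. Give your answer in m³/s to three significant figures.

8.79 m³/s

w_1 = (8.7 − 1.4)/2 = 3.65 m; q_1 = 0.11 × 0.39 × 3.65 = 0.1566 m³/s
w_2 = (10.7 − 1.4)/2 = 4.65 m; q_2 = 0.24 × 1.31 × 4.65 = 1.462 m³/s
w_3 = (12.7 − 8.7)/2 = 2 m; q_3 = 0.24 × 1.49 × 2 = 0.7152 m³/s
w_4 = (17.7 − 10.7)/2 = 3.5 m; q_4 = 0.31 × 2.09 × 3.5 = 2.268 m³/s
w_5 = (21.5 − 12.7)/2 = 4.4 m; q_5 = 0.32 × 1.87 × 4.4 = 2.633 m³/s
w_6 = (26.9 − 17.7)/2 = 4.6 m; q_6 = 0.28 × 1.09 × 4.6 = 1.404 m³/s
w_7 = (26.9 − 21.5)/2 = 2.7 m; q_7 = 0.15 × 0.37 × 2.7 = 0.1499 m³/s
Q = Σ qᵢ = 8.788 m³/s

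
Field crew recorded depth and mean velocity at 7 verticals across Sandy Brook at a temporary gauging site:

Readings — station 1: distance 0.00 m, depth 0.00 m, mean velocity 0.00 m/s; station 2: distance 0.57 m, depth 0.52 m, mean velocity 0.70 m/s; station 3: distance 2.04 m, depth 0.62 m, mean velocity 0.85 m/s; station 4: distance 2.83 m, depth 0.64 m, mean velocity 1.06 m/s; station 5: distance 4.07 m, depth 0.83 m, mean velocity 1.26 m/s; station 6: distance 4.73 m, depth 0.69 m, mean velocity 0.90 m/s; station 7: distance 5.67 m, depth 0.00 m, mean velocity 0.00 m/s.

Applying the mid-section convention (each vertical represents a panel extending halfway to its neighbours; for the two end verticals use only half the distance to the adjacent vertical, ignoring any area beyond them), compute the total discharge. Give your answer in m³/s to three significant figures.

3.15 m³/s

w_2 = (2.04 − 0.00)/2 = 1.02 m; q_2 = 0.70 × 0.52 × 1.02 = 0.3713 m³/s
w_3 = (2.83 − 0.57)/2 = 1.13 m; q_3 = 0.85 × 0.62 × 1.13 = 0.5955 m³/s
w_4 = (4.07 − 2.04)/2 = 1.015 m; q_4 = 1.06 × 0.64 × 1.015 = 0.6886 m³/s
w_5 = (4.73 − 2.83)/2 = 0.95 m; q_5 = 1.26 × 0.83 × 0.95 = 0.9935 m³/s
w_6 = (5.67 − 4.07)/2 = 0.8 m; q_6 = 0.90 × 0.69 × 0.8 = 0.4968 m³/s
Stations 1, 7 contribute zero (depth or velocity is 0).
Q = Σ qᵢ = 3.146 m³/s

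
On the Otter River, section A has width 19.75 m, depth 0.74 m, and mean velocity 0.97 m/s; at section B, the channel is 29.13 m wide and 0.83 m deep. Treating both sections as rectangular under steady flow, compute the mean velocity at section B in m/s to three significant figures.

Q = A₁V₁ = (19.75×0.74) × 0.97 = 14.18 m³/s
A₂ = 29.13 × 0.83 = 24.18 m²
V₂ = Q/A₂ = 14.18/24.18 = 0.5863 m/s

0.586 m/s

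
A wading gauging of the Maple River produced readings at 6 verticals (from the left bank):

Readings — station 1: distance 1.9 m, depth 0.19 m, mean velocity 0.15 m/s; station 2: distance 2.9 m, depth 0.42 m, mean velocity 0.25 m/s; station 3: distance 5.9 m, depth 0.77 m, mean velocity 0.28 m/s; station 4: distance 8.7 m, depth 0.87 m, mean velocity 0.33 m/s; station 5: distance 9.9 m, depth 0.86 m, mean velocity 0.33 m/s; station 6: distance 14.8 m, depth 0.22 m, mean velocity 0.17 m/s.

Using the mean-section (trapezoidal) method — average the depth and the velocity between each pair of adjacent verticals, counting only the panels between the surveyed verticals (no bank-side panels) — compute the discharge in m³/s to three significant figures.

2.24 m³/s

Panel 1-2: Δb = 1 m, d̄ = (0.19+0.42)/2 = 0.305, v̄ = (0.15+0.25)/2 = 0.2 → q = 1×0.305×0.2 = 0.06100 m³/s
Panel 2-3: Δb = 3 m, d̄ = (0.42+0.77)/2 = 0.595, v̄ = (0.25+0.28)/2 = 0.265 → q = 3×0.595×0.265 = 0.4730 m³/s
Panel 3-4: Δb = 2.8 m, d̄ = (0.77+0.87)/2 = 0.82, v̄ = (0.28+0.33)/2 = 0.305 → q = 2.8×0.82×0.305 = 0.7003 m³/s
Panel 4-5: Δb = 1.2 m, d̄ = (0.87+0.86)/2 = 0.865, v̄ = (0.33+0.33)/2 = 0.33 → q = 1.2×0.865×0.33 = 0.3425 m³/s
Panel 5-6: Δb = 4.9 m, d̄ = (0.86+0.22)/2 = 0.54, v̄ = (0.33+0.17)/2 = 0.25 → q = 4.9×0.54×0.25 = 0.6615 m³/s
Q = Σ q = 2.238 m³/s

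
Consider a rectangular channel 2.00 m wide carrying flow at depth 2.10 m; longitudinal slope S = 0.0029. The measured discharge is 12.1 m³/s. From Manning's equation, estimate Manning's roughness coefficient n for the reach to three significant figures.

A = b·y = 2.00 × 2.10 = 4.200 m²
P = b + 2y = 2.00 + 2×2.10 = 6.200 m
R = A/P = 4.200/6.200 = 0.6774 m
n = (1/Q)·A·R^(2/3)·S^(1/2) = (1/12.1) × 4.200 × 0.7713 × 0.05385 = 0.01442

0.0144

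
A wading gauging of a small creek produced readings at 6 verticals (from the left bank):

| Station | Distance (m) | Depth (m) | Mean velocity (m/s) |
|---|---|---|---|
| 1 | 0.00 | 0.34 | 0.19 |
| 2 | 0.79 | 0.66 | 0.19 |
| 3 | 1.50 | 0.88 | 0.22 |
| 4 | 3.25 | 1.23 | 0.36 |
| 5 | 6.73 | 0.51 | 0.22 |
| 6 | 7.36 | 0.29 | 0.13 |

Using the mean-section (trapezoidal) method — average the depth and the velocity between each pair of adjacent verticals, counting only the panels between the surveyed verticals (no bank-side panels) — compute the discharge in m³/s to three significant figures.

1.64 m³/s

Panel 1-2: Δb = 0.79 m, d̄ = (0.34+0.66)/2 = 0.5, v̄ = (0.19+0.19)/2 = 0.19 → q = 0.79×0.5×0.19 = 0.07505 m³/s
Panel 2-3: Δb = 0.71 m, d̄ = (0.66+0.88)/2 = 0.77, v̄ = (0.19+0.22)/2 = 0.205 → q = 0.71×0.77×0.205 = 0.1121 m³/s
Panel 3-4: Δb = 1.75 m, d̄ = (0.88+1.23)/2 = 1.055, v̄ = (0.22+0.36)/2 = 0.29 → q = 1.75×1.055×0.29 = 0.5354 m³/s
Panel 4-5: Δb = 3.48 m, d̄ = (1.23+0.51)/2 = 0.87, v̄ = (0.36+0.22)/2 = 0.29 → q = 3.48×0.87×0.29 = 0.8780 m³/s
Panel 5-6: Δb = 0.63 m, d̄ = (0.51+0.29)/2 = 0.4, v̄ = (0.22+0.13)/2 = 0.175 → q = 0.63×0.4×0.175 = 0.04410 m³/s
Q = Σ q = 1.645 m³/s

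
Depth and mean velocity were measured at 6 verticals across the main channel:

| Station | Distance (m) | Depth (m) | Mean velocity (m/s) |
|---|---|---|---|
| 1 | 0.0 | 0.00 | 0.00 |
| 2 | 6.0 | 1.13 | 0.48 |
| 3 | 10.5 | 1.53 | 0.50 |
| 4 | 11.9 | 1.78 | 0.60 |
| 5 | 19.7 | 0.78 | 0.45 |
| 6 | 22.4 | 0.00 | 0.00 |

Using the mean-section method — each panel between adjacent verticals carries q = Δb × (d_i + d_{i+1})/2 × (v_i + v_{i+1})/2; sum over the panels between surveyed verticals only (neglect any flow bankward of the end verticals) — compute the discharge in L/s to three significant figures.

10500 L/s

Panel 1-2: Δb = 6 m, d̄ = (0.00+1.13)/2 = 0.565, v̄ = (0.00+0.48)/2 = 0.24 → q = 6×0.565×0.24 = 0.8136 m³/s
Panel 2-3: Δb = 4.5 m, d̄ = (1.13+1.53)/2 = 1.33, v̄ = (0.48+0.50)/2 = 0.49 → q = 4.5×1.33×0.49 = 2.933 m³/s
Panel 3-4: Δb = 1.4 m, d̄ = (1.53+1.78)/2 = 1.655, v̄ = (0.50+0.60)/2 = 0.55 → q = 1.4×1.655×0.55 = 1.274 m³/s
Panel 4-5: Δb = 7.8 m, d̄ = (1.78+0.78)/2 = 1.28, v̄ = (0.60+0.45)/2 = 0.525 → q = 7.8×1.28×0.525 = 5.242 m³/s
Panel 5-6: Δb = 2.7 m, d̄ = (0.78+0.00)/2 = 0.39, v̄ = (0.45+0.00)/2 = 0.225 → q = 2.7×0.39×0.225 = 0.2369 m³/s
Q = Σ q = 10.50 m³/s
= 10.50 × 1000 = 10500 L/s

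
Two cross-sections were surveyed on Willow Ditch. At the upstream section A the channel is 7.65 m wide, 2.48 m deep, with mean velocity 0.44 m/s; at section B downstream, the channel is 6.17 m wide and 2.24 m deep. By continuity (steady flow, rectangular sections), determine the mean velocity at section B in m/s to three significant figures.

Q = A₁V₁ = (7.65×2.48) × 0.44 = 8.348 m³/s
A₂ = 6.17 × 2.24 = 13.82 m²
V₂ = Q/A₂ = 8.348/13.82 = 0.6040 m/s

0.604 m/s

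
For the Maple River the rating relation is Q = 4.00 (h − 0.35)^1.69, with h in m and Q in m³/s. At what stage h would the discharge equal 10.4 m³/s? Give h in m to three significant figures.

h − h₀ = (Q/C)^(1/b) = (10.4/4.00)^(1/1.69) = 1.760 m
h = 0.35 + 1.760 = 2.110 m

2.11 m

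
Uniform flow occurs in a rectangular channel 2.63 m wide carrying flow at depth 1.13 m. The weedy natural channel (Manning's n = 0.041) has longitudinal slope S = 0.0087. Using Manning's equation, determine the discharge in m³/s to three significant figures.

4.85 m³/s

A = b·y = 2.63 × 1.13 = 2.972 m²
P = b + 2y = 2.63 + 2×1.13 = 4.890 m
R = A/P = 2.972/4.890 = 0.6078 m
Q = (1/n)·A·R^(2/3)·S^(1/2) = (1/0.041) × 2.972 × 0.6078^(2/3) × 0.0087^(1/2) = 4.851 m³/s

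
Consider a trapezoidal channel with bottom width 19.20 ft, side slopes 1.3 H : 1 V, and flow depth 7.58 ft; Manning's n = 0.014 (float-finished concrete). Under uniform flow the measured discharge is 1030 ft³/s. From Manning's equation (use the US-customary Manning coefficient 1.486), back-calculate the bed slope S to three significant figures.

0.000227

A = (b + z·y)·y = (19.20 + 1.3×7.58)×7.58 = 220.2 ft²
P = b + 2y√(1+z²) = 19.20 + 2×7.58×√(1+1.3²) = 44.06 ft
R = A/P = 220.2/44.06 = 4.998 ft
S = (Q·n / (1.486·A·R^(2/3)))² = (1030×0.014 / (1.486×220.2×2.923))² = 0.0002272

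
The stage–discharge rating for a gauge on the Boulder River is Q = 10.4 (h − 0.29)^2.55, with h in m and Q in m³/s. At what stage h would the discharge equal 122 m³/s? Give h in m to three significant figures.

2.92 m

h − h₀ = (Q/C)^(1/b) = (122/10.4)^(1/2.55) = 2.626 m
h = 0.29 + 2.626 = 2.916 m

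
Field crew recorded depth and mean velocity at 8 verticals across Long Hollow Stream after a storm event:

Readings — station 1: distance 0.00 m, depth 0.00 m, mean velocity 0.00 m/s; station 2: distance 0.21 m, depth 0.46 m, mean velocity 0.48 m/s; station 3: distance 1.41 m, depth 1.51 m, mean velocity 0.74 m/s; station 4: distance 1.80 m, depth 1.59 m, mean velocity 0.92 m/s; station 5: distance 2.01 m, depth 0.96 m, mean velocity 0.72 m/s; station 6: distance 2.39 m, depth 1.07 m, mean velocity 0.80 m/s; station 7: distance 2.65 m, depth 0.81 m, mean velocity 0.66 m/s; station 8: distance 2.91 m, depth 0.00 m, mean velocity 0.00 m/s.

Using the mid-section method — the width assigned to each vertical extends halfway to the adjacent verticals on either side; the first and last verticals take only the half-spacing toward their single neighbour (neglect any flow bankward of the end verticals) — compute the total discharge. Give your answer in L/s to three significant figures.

2100 L/s

w_2 = (1.41 − 0.00)/2 = 0.705 m; q_2 = 0.48 × 0.46 × 0.705 = 0.1557 m³/s
w_3 = (1.80 − 0.21)/2 = 0.795 m; q_3 = 0.74 × 1.51 × 0.795 = 0.8883 m³/s
w_4 = (2.01 − 1.41)/2 = 0.3 m; q_4 = 0.92 × 1.59 × 0.3 = 0.4388 m³/s
w_5 = (2.39 − 1.80)/2 = 0.295 m; q_5 = 0.72 × 0.96 × 0.295 = 0.2039 m³/s
w_6 = (2.65 − 2.01)/2 = 0.32 m; q_6 = 0.80 × 1.07 × 0.32 = 0.2739 m³/s
w_7 = (2.91 − 2.39)/2 = 0.26 m; q_7 = 0.66 × 0.81 × 0.26 = 0.1390 m³/s
Stations 1, 8 contribute zero (depth or velocity is 0).
Q = Σ qᵢ = 2.100 m³/s
= 2.100 × 1000 = 2100 L/s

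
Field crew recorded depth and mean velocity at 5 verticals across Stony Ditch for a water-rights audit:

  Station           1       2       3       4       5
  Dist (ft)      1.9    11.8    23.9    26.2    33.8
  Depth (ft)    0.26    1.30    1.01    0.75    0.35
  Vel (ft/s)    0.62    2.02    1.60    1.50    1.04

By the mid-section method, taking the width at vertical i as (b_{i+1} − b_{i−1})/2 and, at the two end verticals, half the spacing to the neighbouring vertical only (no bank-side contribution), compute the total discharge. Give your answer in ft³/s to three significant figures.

48.3 ft³/s

w_1 = (11.8 − 1.9)/2 = 4.95 ft; q_1 = 0.62 × 0.26 × 4.95 = 0.7979 ft³/s
w_2 = (23.9 − 1.9)/2 = 11 ft; q_2 = 2.02 × 1.30 × 11 = 28.89 ft³/s
w_3 = (26.2 − 11.8)/2 = 7.2 ft; q_3 = 1.60 × 1.01 × 7.2 = 11.64 ft³/s
w_4 = (33.8 − 23.9)/2 = 4.95 ft; q_4 = 1.50 × 0.75 × 4.95 = 5.569 ft³/s
w_5 = (33.8 − 26.2)/2 = 3.8 ft; q_5 = 1.04 × 0.35 × 3.8 = 1.383 ft³/s
Q = Σ qᵢ = 48.27 ft³/s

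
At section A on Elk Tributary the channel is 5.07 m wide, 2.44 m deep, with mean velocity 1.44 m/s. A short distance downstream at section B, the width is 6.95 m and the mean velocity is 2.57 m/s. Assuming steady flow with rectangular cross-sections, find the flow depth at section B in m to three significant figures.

Q = A₁V₁ = (5.07×2.44) × 1.44 = 17.81 m³/s
d₂ = Q/(b₂ V₂) = 17.81/(6.95×2.57) = 0.9973 m

0.997 m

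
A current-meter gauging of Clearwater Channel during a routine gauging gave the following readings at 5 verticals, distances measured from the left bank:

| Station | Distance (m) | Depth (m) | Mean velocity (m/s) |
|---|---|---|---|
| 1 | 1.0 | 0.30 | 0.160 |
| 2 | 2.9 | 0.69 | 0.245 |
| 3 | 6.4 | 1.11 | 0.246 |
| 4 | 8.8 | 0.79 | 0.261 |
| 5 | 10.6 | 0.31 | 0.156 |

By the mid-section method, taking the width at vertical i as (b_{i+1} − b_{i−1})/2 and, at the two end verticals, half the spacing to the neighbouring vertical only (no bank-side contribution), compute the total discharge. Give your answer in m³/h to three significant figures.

6420 m³/h

w_1 = (2.9 − 1.0)/2 = 0.95 m; q_1 = 0.160 × 0.30 × 0.95 = 0.04560 m³/s
w_2 = (6.4 − 1.0)/2 = 2.7 m; q_2 = 0.245 × 0.69 × 2.7 = 0.4564 m³/s
w_3 = (8.8 − 2.9)/2 = 2.95 m; q_3 = 0.246 × 1.11 × 2.95 = 0.8055 m³/s
w_4 = (10.6 − 6.4)/2 = 2.1 m; q_4 = 0.261 × 0.79 × 2.1 = 0.4330 m³/s
w_5 = (10.6 − 8.8)/2 = 0.9 m; q_5 = 0.156 × 0.31 × 0.9 = 0.04352 m³/s
Q = Σ qᵢ = 1.784 m³/s
= 1.784 × 3600 = 6423 m³/h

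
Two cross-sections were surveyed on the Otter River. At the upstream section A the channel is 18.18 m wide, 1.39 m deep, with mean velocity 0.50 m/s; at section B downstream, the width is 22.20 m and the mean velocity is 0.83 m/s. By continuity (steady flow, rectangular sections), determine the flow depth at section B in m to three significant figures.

0.686 m

Q = A₁V₁ = (18.18×1.39) × 0.50 = 12.64 m³/s
d₂ = Q/(b₂ V₂) = 12.64/(22.20×0.83) = 0.6857 m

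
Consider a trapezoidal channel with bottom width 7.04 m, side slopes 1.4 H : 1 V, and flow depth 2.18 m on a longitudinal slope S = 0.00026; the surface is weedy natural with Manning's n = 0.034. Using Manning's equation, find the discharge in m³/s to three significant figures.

13.8 m³/s

A = (b + z·y)·y = (7.04 + 1.4×2.18)×2.18 = 22.00 m²
P = b + 2y√(1+z²) = 7.04 + 2×2.18×√(1+1.4²) = 14.54 m
R = A/P = 22.00/14.54 = 1.513 m
Q = (1/n)·A·R^(2/3)·S^(1/2) = (1/0.034) × 22.00 × 1.513^(2/3) × 0.00026^(1/2) = 13.75 m³/s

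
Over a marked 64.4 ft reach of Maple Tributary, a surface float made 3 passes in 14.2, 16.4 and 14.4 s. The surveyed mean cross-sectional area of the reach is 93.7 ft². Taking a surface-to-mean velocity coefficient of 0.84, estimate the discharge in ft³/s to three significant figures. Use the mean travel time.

t̄ = (14.2 + 16.4 + 14.4) / 3 = 15 s
v_surface = L / t̄ = 64.4 / 15 = 4.293 ft/s
v_mean = 0.84 × 4.293 = 3.606 ft/s
Q = A × v_mean = 93.7 × 3.606 = 337.9 ft³/s

338 ft³/s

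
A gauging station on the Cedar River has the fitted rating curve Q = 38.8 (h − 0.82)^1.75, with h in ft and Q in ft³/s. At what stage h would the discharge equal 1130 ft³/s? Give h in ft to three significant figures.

h − h₀ = (Q/C)^(1/b) = (1130/38.8)^(1/1.75) = 6.866 ft
h = 0.82 + 6.866 = 7.686 ft

7.69 ft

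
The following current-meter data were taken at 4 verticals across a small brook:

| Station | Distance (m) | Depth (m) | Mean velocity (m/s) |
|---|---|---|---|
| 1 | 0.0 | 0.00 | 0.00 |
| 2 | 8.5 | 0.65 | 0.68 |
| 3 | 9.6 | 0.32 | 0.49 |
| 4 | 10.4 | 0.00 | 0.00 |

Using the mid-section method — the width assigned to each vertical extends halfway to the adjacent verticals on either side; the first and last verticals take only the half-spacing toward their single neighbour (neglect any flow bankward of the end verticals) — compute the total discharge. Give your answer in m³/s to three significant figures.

2.27 m³/s

w_2 = (9.6 − 0.0)/2 = 4.8 m; q_2 = 0.68 × 0.65 × 4.8 = 2.122 m³/s
w_3 = (10.4 − 8.5)/2 = 0.95 m; q_3 = 0.49 × 0.32 × 0.95 = 0.1490 m³/s
Stations 1, 4 contribute zero (depth or velocity is 0).
Q = Σ qᵢ = 2.271 m³/s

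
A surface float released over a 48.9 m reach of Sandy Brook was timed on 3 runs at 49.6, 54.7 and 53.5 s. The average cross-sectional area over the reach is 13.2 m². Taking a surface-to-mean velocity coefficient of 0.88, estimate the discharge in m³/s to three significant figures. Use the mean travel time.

10.8 m³/s

t̄ = (49.6 + 54.7 + 53.5) / 3 = 52.6 s
v_surface = L / t̄ = 48.9 / 52.6 = 0.9297 m/s
v_mean = 0.88 × 0.9297 = 0.8181 m/s
Q = A × v_mean = 13.2 × 0.8181 = 10.80 m³/s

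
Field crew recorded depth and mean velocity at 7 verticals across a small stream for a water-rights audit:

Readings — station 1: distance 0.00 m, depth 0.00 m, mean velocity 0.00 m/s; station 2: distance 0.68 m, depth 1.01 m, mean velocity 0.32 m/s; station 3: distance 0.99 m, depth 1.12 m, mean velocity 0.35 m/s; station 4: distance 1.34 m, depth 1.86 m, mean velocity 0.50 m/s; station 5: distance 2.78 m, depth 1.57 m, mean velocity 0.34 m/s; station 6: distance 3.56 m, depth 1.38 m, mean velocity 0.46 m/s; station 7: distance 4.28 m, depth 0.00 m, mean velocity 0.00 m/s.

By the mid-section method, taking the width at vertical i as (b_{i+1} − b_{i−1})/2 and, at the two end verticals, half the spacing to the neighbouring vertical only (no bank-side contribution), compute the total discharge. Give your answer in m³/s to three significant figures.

w_2 = (0.99 − 0.00)/2 = 0.495 m; q_2 = 0.32 × 1.01 × 0.495 = 0.1600 m³/s
w_3 = (1.34 − 0.68)/2 = 0.33 m; q_3 = 0.35 × 1.12 × 0.33 = 0.1294 m³/s
w_4 = (2.78 − 0.99)/2 = 0.895 m; q_4 = 0.50 × 1.86 × 0.895 = 0.8324 m³/s
w_5 = (3.56 − 1.34)/2 = 1.11 m; q_5 = 0.34 × 1.57 × 1.11 = 0.5925 m³/s
w_6 = (4.28 − 2.78)/2 = 0.75 m; q_6 = 0.46 × 1.38 × 0.75 = 0.4761 m³/s
Stations 1, 7 contribute zero (depth or velocity is 0).
Q = Σ qᵢ = 2.190 m³/s

2.19 m³/s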